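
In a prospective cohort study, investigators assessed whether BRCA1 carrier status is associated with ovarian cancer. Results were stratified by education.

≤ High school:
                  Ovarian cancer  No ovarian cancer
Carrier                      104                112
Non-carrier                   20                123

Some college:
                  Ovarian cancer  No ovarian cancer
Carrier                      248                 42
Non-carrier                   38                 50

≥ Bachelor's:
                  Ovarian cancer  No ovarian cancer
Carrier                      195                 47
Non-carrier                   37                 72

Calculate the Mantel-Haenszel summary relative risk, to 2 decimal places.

2.39

RR_MH = Σ(aᵢ·n₀ᵢ/nᵢ) / Σ(cᵢ·n₁ᵢ/nᵢ), with n₁ᵢ = aᵢ+bᵢ (exposed), n₀ᵢ = cᵢ+dᵢ (unexposed), nᵢ = n₁ᵢ+n₀ᵢ.
Stratum 1 (≤ High school): n₁ = 216, n₀ = 143, n = 359; a·n₀/n = 104·143/359 = 41.4262; c·n₁/n = 20·216/359 = 12.0334
Stratum 2 (Some college): n₁ = 290, n₀ = 88, n = 378; a·n₀/n = 248·88/378 = 57.7354; c·n₁/n = 38·290/378 = 29.1534
Stratum 3 (≥ Bachelor's): n₁ = 242, n₀ = 109, n = 351; a·n₀/n = 195·109/351 = 60.5556; c·n₁/n = 37·242/351 = 25.5100
RR_MH = (41.4262 + 57.7354 + 60.5556) / (12.0334 + 29.1534 + 25.5100) = 159.7172 / 66.6968 = 2.39467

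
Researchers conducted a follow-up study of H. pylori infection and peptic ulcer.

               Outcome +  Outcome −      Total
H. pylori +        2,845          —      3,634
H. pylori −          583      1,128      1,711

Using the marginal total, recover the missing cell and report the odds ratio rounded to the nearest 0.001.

6.977

The missing cell is in the exposed row: 3634 − 2845 = 789.
So a = 2845, b = 789, c = 583, d = 1128.
OR = (a·d)/(b·c) = (2845 × 1128) / (789 × 583) = 3209160 / 459987 = 6.97663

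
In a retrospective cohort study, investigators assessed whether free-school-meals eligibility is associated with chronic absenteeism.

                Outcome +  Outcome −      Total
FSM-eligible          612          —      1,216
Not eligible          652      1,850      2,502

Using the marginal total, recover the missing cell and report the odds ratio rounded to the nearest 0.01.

2.88

The missing cell is in the exposed row: 1216 − 612 = 604.
So a = 612, b = 604, c = 652, d = 1850.
OR = (a·d)/(b·c) = (612 × 1850) / (604 × 652) = 1132200 / 393808 = 2.87501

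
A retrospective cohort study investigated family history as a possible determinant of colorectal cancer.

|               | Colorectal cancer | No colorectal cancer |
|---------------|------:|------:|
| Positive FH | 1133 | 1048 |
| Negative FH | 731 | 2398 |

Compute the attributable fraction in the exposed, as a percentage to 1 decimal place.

Cells: a = 1133, b = 1048, c = 731, d = 2398.
Risk in exposed = 1133/2181 = 0.51949; risk in unexposed = 731/3129 = 0.23362.
RR = 0.51949/0.23362 = 2.22363
AR% = (RR − 1)/RR × 100 = (2.22363 − 1)/2.22363 × 100 = 55.0285%

55.0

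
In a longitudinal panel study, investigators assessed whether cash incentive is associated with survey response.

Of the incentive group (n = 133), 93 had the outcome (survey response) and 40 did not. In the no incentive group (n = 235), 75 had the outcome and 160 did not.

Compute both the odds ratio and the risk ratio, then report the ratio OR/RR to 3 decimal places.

2.264

From the description: a = 93, b = 40, c = 75, d = 160.
OR = (93·160)/(40·75) = 14880/3000 = 4.96000
Risk in exposed = 93/133 = 0.69925; risk in unexposed = 75/235 = 0.31915; RR = 2.19098
OR/RR = 4.96000 / 2.19098 = 2.26383
The outcome is not rare, so the OR lies further from 1 than the RR.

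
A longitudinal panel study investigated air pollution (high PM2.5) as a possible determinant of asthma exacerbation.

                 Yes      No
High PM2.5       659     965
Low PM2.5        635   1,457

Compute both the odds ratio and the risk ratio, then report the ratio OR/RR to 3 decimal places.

Cells: a = 659, b = 965, c = 635, d = 1457.
OR = (659·1457)/(965·635) = 960163/612775 = 1.56691
Risk in exposed = 659/1624 = 0.40579; risk in unexposed = 635/2092 = 0.30354; RR = 1.33686
OR/RR = 1.56691 / 1.33686 = 1.17208
The outcome is not rare, so the OR lies further from 1 than the RR.

1.172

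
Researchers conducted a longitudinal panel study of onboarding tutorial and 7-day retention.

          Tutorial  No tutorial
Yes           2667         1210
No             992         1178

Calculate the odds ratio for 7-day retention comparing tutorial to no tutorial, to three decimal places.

Reading the table with exposure as columns: a = 2667 (Tutorial, case), b = 992 (Tutorial, non-case), c = 1210 (No tutorial, case), d = 1178.
OR = (a·d)/(b·c) = (2667 × 1178) / (992 × 1210) = 3141726 / 1200320 = 2.61741
The odds of 7-day retention are about 2.62 times as high in the tutorial group.

2.617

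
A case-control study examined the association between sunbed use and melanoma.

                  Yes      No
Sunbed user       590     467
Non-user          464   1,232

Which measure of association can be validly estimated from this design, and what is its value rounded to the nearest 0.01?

Cells: a = 590, b = 467, c = 464, d = 1232.
This is a case-control study: participants were sampled on outcome status, so risks in the source population cannot be estimated directly — relative risk is not valid here. The odds ratio is the appropriate measure.
OR = (a·d)/(b·c) = (590 × 1232) / (467 × 464) = 726880 / 216688 = 3.35450

3.35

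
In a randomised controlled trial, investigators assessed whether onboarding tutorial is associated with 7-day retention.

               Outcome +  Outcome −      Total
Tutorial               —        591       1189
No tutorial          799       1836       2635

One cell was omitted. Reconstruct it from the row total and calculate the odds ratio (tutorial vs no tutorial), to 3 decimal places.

The missing cell is in the exposed row: 1189 − 591 = 598.
So a = 598, b = 591, c = 799, d = 1836.
OR = (a·d)/(b·c) = (598 × 1836) / (591 × 799) = 1097928 / 472209 = 2.32509

2.325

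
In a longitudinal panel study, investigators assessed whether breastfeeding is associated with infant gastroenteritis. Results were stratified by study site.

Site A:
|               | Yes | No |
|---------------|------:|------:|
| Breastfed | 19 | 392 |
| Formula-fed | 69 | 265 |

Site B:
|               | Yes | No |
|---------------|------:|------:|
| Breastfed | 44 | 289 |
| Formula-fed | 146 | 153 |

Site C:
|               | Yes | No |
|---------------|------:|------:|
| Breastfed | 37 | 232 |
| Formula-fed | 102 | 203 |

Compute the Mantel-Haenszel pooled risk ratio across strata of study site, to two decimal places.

RR_MH = Σ(aᵢ·n₀ᵢ/nᵢ) / Σ(cᵢ·n₁ᵢ/nᵢ), with n₁ᵢ = aᵢ+bᵢ (exposed), n₀ᵢ = cᵢ+dᵢ (unexposed), nᵢ = n₁ᵢ+n₀ᵢ.
Stratum 1 (Site A): n₁ = 411, n₀ = 334, n = 745; a·n₀/n = 19·334/745 = 8.5181; c·n₁/n = 69·411/745 = 38.0658
Stratum 2 (Site B): n₁ = 333, n₀ = 299, n = 632; a·n₀/n = 44·299/632 = 20.8165; c·n₁/n = 146·333/632 = 76.9272
Stratum 3 (Site C): n₁ = 269, n₀ = 305, n = 574; a·n₀/n = 37·305/574 = 19.6603; c·n₁/n = 102·269/574 = 47.8014
RR_MH = (8.5181 + 20.8165 + 19.6603) / (38.0658 + 76.9272 + 47.8014) = 48.9949 / 162.7944 = 0.30096

0.30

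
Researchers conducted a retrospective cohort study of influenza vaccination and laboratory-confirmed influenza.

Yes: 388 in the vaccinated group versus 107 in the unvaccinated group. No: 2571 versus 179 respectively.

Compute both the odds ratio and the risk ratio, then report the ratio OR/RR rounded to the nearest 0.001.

From the description: a = 388, b = 2571, c = 107, d = 179.
OR = (388·179)/(2571·107) = 69452/275097 = 0.25246
Risk in exposed = 388/2959 = 0.13113; risk in unexposed = 107/286 = 0.37413; RR = 0.35048
OR/RR = 0.25246 / 0.35048 = 0.72033
The outcome is not rare, so the OR lies further from 1 than the RR.

0.720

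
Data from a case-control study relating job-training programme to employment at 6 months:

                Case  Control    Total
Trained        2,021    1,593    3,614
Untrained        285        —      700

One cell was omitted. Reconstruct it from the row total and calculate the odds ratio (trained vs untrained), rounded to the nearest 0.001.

The missing cell is in the unexposed row: 700 − 285 = 415.
So a = 2021, b = 1593, c = 285, d = 415.
OR = (a·d)/(b·c) = (2021 × 415) / (1593 × 285) = 838715 / 454005 = 1.84737

1.847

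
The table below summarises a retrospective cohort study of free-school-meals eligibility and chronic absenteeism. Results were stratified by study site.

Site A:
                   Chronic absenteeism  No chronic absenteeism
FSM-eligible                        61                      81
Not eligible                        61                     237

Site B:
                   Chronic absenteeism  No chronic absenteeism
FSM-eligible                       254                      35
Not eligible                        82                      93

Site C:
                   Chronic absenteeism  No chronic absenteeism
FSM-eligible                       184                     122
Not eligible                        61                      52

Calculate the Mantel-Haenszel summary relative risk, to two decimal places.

1.62

RR_MH = Σ(aᵢ·n₀ᵢ/nᵢ) / Σ(cᵢ·n₁ᵢ/nᵢ), with n₁ᵢ = aᵢ+bᵢ (exposed), n₀ᵢ = cᵢ+dᵢ (unexposed), nᵢ = n₁ᵢ+n₀ᵢ.
Stratum 1 (Site A): n₁ = 142, n₀ = 298, n = 440; a·n₀/n = 61·298/440 = 41.3136; c·n₁/n = 61·142/440 = 19.6864
Stratum 2 (Site B): n₁ = 289, n₀ = 175, n = 464; a·n₀/n = 254·175/464 = 95.7974; c·n₁/n = 82·289/464 = 51.0733
Stratum 3 (Site C): n₁ = 306, n₀ = 113, n = 419; a·n₀/n = 184·113/419 = 49.6229; c·n₁/n = 61·306/419 = 44.5489
RR_MH = (41.3136 + 95.7974 + 49.6229) / (19.6864 + 51.0733 + 44.5489) = 186.7340 / 115.3086 = 1.61943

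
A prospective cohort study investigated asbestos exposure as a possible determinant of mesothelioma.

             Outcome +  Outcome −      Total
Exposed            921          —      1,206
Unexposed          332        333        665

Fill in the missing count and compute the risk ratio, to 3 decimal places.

The missing cell is in the exposed row: 1206 − 921 = 285.
So a = 921, b = 285, c = 332, d = 333.
RR = [a/(a+b)] / [c/(c+d)] = (921/1206) / (332/665) = 0.76368/0.49925 = 1.52966

1.530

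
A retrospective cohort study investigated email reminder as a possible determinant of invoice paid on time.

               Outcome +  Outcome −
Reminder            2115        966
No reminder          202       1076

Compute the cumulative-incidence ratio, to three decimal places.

4.343

Cells: a = 2115, b = 966, c = 202, d = 1076.
Risk in exposed = 2115/3081 = 0.68647; risk in unexposed = 202/1278 = 0.15806.
RR = 0.68647 / 0.15806 = 4.34308
The risk among the exposed is 4.34 times that among the unexposed.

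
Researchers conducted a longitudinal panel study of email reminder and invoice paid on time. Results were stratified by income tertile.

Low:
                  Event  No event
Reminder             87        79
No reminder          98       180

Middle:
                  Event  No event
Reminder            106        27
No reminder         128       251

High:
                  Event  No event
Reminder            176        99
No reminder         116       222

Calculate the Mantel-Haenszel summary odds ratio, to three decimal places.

3.517

OR_MH = Σ(aᵢdᵢ/nᵢ) / Σ(bᵢcᵢ/nᵢ), where nᵢ is the stratum total.
Stratum 1 (Low): n = 444; a·d/n = 87·180/444 = 35.2703; b·c/n = 79·98/444 = 17.4369
Stratum 2 (Middle): n = 512; a·d/n = 106·251/512 = 51.9648; b·c/n = 27·128/512 = 6.7500
Stratum 3 (High): n = 613; a·d/n = 176·222/613 = 63.7390; b·c/n = 99·116/613 = 18.7341
OR_MH = (35.2703 + 51.9648 + 63.7390) / (17.4369 + 6.7500 + 18.7341) = 150.9741 / 42.9210 = 3.51749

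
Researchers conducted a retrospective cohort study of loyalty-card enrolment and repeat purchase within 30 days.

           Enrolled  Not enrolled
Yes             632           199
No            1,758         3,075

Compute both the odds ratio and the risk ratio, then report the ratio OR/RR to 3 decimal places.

Reading the table with exposure as columns: a = 632 (Enrolled, case), b = 1758 (Enrolled, non-case), c = 199 (Not enrolled, case), d = 3075.
OR = (632·3075)/(1758·199) = 1943400/349842 = 5.55508
Risk in exposed = 632/2390 = 0.26444; risk in unexposed = 199/3274 = 0.06078; RR = 4.35056
OR/RR = 5.55508 / 4.35056 = 1.27687
The outcome is not rare, so the OR lies further from 1 than the RR.

1.277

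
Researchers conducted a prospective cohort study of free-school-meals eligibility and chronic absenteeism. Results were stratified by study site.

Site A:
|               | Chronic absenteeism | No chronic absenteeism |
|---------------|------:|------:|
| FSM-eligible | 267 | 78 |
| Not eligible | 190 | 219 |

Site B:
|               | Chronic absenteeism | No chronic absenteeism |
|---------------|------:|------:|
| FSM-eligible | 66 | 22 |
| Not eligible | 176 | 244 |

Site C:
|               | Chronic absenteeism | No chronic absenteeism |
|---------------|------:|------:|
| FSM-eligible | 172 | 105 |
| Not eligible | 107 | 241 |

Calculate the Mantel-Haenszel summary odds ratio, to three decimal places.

3.880

OR_MH = Σ(aᵢdᵢ/nᵢ) / Σ(bᵢcᵢ/nᵢ), where nᵢ is the stratum total.
Stratum 1 (Site A): n = 754; a·d/n = 267·219/754 = 77.5504; b·c/n = 78·190/754 = 19.6552
Stratum 2 (Site B): n = 508; a·d/n = 66·244/508 = 31.7008; b·c/n = 22·176/508 = 7.6220
Stratum 3 (Site C): n = 625; a·d/n = 172·241/625 = 66.3232; b·c/n = 105·107/625 = 17.9760
OR_MH = (77.5504 + 31.7008 + 66.3232) / (19.6552 + 7.6220 + 17.9760) = 175.5744 / 45.2532 = 3.87982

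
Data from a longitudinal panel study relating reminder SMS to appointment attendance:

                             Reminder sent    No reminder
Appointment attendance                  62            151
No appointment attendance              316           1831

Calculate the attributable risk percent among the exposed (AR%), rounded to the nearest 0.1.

Reading the table with exposure as columns: a = 62 (Reminder sent, case), b = 316 (Reminder sent, non-case), c = 151 (No reminder, case), d = 1831.
Risk in exposed = 62/378 = 0.16402; risk in unexposed = 151/1982 = 0.07619.
RR = 0.16402/0.07619 = 2.15291
AR% = (RR − 1)/RR × 100 = (2.15291 − 1)/2.15291 × 100 = 53.5513%

53.6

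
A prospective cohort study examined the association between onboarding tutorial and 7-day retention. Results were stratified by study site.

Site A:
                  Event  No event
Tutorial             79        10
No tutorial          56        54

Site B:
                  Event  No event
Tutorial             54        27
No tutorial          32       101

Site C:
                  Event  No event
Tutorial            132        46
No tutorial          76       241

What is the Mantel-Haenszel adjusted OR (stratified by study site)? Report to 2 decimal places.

7.99

OR_MH = Σ(aᵢdᵢ/nᵢ) / Σ(bᵢcᵢ/nᵢ), where nᵢ is the stratum total.
Stratum 1 (Site A): n = 199; a·d/n = 79·54/199 = 21.4372; b·c/n = 10·56/199 = 2.8141
Stratum 2 (Site B): n = 214; a·d/n = 54·101/214 = 25.4860; b·c/n = 27·32/214 = 4.0374
Stratum 3 (Site C): n = 495; a·d/n = 132·241/495 = 64.2667; b·c/n = 46·76/495 = 7.0626
OR_MH = (21.4372 + 25.4860 + 64.2667) / (2.8141 + 4.0374 + 7.0626) = 111.1898 / 13.9141 = 7.99117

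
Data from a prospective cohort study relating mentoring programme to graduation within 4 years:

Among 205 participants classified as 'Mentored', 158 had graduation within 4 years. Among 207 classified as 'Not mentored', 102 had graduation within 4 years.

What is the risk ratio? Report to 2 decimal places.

From the description: a = 158, b = 47, c = 102, d = 105.
Risk in exposed = 158/205 = 0.77073; risk in unexposed = 102/207 = 0.49275.
RR = 0.77073 / 0.49275 = 1.56413
The risk among the exposed is 1.56 times that among the unexposed.

1.56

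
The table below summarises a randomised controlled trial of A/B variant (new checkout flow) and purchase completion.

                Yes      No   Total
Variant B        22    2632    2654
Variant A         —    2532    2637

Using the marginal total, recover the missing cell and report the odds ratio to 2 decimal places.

0.20

The missing cell is in the unexposed row: 2637 − 2532 = 105.
So a = 22, b = 2632, c = 105, d = 2532.
OR = (a·d)/(b·c) = (22 × 2532) / (2632 × 105) = 55704 / 276360 = 0.20156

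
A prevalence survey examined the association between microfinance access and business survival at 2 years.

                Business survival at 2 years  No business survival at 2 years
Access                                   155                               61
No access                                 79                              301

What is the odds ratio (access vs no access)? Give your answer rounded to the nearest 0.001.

Cells: a = 155, b = 61, c = 79, d = 301.
OR = (a·d)/(b·c) = (155 × 301) / (61 × 79) = 46655 / 4819 = 9.68147
The odds of business survival at 2 years are about 9.68 times as high in the access group.

9.681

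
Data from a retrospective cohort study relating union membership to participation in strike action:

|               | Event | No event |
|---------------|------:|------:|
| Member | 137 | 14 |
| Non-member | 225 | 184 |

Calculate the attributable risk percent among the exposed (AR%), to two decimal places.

Cells: a = 137, b = 14, c = 225, d = 184.
Risk in exposed = 137/151 = 0.90728; risk in unexposed = 225/409 = 0.55012.
RR = 0.90728/0.55012 = 1.64924
AR% = (RR − 1)/RR × 100 = (1.64924 − 1)/1.64924 × 100 = 39.3661%

39.37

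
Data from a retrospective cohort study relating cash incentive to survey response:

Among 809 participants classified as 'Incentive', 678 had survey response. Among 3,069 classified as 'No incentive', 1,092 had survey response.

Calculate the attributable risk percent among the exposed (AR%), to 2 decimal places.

From the description: a = 678, b = 131, c = 1092, d = 1977.
Risk in exposed = 678/809 = 0.83807; risk in unexposed = 1092/3069 = 0.35582.
RR = 0.83807/0.35582 = 2.35535
AR% = (RR − 1)/RR × 100 = (2.35535 − 1)/2.35535 × 100 = 57.5435%

57.54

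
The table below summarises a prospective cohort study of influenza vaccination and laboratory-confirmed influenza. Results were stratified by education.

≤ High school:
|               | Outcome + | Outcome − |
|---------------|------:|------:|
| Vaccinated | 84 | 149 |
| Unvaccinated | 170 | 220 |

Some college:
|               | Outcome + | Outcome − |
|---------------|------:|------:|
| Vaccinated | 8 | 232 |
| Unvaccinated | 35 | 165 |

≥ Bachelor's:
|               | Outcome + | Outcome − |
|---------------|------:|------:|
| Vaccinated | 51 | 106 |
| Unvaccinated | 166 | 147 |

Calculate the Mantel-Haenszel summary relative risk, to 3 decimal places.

0.653

RR_MH = Σ(aᵢ·n₀ᵢ/nᵢ) / Σ(cᵢ·n₁ᵢ/nᵢ), with n₁ᵢ = aᵢ+bᵢ (exposed), n₀ᵢ = cᵢ+dᵢ (unexposed), nᵢ = n₁ᵢ+n₀ᵢ.
Stratum 1 (≤ High school): n₁ = 233, n₀ = 390, n = 623; a·n₀/n = 84·390/623 = 52.5843; c·n₁/n = 170·233/623 = 63.5795
Stratum 2 (Some college): n₁ = 240, n₀ = 200, n = 440; a·n₀/n = 8·200/440 = 3.6364; c·n₁/n = 35·240/440 = 19.0909
Stratum 3 (≥ Bachelor's): n₁ = 157, n₀ = 313, n = 470; a·n₀/n = 51·313/470 = 33.9638; c·n₁/n = 166·157/470 = 55.4511
RR_MH = (52.5843 + 3.6364 + 33.9638) / (63.5795 + 19.0909 + 55.4511) = 90.1845 / 138.1214 = 0.65294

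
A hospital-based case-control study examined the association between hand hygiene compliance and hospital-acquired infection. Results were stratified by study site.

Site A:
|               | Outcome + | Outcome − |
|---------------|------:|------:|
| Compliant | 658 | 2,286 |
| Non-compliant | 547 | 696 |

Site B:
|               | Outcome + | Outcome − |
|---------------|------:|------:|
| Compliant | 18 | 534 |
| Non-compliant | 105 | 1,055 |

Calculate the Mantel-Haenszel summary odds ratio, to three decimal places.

0.364

OR_MH = Σ(aᵢdᵢ/nᵢ) / Σ(bᵢcᵢ/nᵢ), where nᵢ is the stratum total.
Stratum 1 (Site A): n = 4187; a·d/n = 658·696/4187 = 109.3786; b·c/n = 2286·547/4187 = 298.6487
Stratum 2 (Site B): n = 1712; a·d/n = 18·1055/1712 = 11.0923; b·c/n = 534·105/1712 = 32.7512
OR_MH = (109.3786 + 11.0923) / (298.6487 + 32.7512) = 120.4708 / 331.3998 = 0.36352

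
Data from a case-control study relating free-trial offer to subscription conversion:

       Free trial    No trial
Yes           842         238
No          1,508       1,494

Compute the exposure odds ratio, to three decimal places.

Reading the table with exposure as columns: a = 842 (Free trial, case), b = 1508 (Free trial, non-case), c = 238 (No trial, case), d = 1494.
OR = (a·d)/(b·c) = (842 × 1494) / (1508 × 238) = 1257948 / 358904 = 3.50497
The odds of subscription conversion are about 3.50 times as high in the free trial group.

3.505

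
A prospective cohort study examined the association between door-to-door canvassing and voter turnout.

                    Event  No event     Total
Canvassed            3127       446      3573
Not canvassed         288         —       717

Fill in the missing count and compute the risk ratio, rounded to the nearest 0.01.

The missing cell is in the unexposed row: 717 − 288 = 429.
So a = 3127, b = 446, c = 288, d = 429.
RR = [a/(a+b)] / [c/(c+d)] = (3127/3573) / (288/717) = 0.87517/0.40167 = 2.17882

2.18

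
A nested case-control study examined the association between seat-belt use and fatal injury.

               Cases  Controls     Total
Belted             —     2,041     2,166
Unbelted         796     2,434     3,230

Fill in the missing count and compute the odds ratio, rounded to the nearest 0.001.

The missing cell is in the exposed row: 2166 − 2041 = 125.
So a = 125, b = 2041, c = 796, d = 2434.
OR = (a·d)/(b·c) = (125 × 2434) / (2041 × 796) = 304250 / 1624636 = 0.18727

0.187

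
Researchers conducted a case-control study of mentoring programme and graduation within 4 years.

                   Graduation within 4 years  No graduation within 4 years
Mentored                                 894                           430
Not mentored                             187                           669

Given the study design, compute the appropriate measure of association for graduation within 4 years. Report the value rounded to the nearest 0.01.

Cells: a = 894, b = 430, c = 187, d = 669.
This is a case-control study: participants were sampled on outcome status, so risks in the source population cannot be estimated directly — relative risk is not valid here. The odds ratio is the appropriate measure.
OR = (a·d)/(b·c) = (894 × 669) / (430 × 187) = 598086 / 80410 = 7.43796

7.44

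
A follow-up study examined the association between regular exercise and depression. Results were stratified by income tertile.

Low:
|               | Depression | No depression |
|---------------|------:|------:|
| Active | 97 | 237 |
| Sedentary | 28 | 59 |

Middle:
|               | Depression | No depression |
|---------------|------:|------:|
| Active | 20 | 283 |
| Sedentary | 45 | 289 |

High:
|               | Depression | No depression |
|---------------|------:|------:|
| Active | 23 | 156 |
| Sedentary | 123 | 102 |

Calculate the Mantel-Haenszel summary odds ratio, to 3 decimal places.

OR_MH = Σ(aᵢdᵢ/nᵢ) / Σ(bᵢcᵢ/nᵢ), where nᵢ is the stratum total.
Stratum 1 (Low): n = 421; a·d/n = 97·59/421 = 13.5938; b·c/n = 237·28/421 = 15.7625
Stratum 2 (Middle): n = 637; a·d/n = 20·289/637 = 9.0738; b·c/n = 283·45/637 = 19.9922
Stratum 3 (High): n = 404; a·d/n = 23·102/404 = 5.8069; b·c/n = 156·123/404 = 47.4950
OR_MH = (13.5938 + 9.0738 + 5.8069) / (15.7625 + 19.9922 + 47.4950) = 28.4745 / 83.2497 = 0.34204

0.342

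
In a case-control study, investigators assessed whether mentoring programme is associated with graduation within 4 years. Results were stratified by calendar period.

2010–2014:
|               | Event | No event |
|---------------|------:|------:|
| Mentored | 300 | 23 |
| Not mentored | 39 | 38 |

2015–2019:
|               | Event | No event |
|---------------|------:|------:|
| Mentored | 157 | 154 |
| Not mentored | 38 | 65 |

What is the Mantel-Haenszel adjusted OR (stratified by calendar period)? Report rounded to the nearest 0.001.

3.245

OR_MH = Σ(aᵢdᵢ/nᵢ) / Σ(bᵢcᵢ/nᵢ), where nᵢ is the stratum total.
Stratum 1 (2010–2014): n = 400; a·d/n = 300·38/400 = 28.5000; b·c/n = 23·39/400 = 2.2425
Stratum 2 (2015–2019): n = 414; a·d/n = 157·65/414 = 24.6498; b·c/n = 154·38/414 = 14.1353
OR_MH = (28.5000 + 24.6498) / (2.2425 + 14.1353) = 53.1498 / 16.3778 = 3.24524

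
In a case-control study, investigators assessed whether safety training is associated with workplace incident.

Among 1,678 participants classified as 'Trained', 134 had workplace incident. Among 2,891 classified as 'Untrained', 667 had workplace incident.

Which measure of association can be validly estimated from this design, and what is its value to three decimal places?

0.289

From the description: a = 134, b = 1544, c = 667, d = 2224.
This is a case-control study: participants were sampled on outcome status, so risks in the source population cannot be estimated directly — relative risk is not valid here. The odds ratio is the appropriate measure.
OR = (a·d)/(b·c) = (134 × 2224) / (1544 × 667) = 298016 / 1029848 = 0.28938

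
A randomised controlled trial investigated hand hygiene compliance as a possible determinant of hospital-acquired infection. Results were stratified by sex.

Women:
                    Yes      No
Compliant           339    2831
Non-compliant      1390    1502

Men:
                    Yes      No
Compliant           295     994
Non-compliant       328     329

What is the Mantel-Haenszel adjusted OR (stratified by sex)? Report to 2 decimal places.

0.16

OR_MH = Σ(aᵢdᵢ/nᵢ) / Σ(bᵢcᵢ/nᵢ), where nᵢ is the stratum total.
Stratum 1 (Women): n = 6062; a·d/n = 339·1502/6062 = 83.9951; b·c/n = 2831·1390/6062 = 649.1405
Stratum 2 (Men): n = 1946; a·d/n = 295·329/1946 = 49.8741; b·c/n = 994·328/1946 = 167.5396
OR_MH = (83.9951 + 49.8741) / (649.1405 + 167.5396) = 133.8692 / 816.6801 = 0.16392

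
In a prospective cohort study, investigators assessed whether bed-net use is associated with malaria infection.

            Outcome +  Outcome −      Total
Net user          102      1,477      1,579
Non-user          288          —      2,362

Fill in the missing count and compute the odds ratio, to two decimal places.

0.50

The missing cell is in the unexposed row: 2362 − 288 = 2074.
So a = 102, b = 1477, c = 288, d = 2074.
OR = (a·d)/(b·c) = (102 × 2074) / (1477 × 288) = 211548 / 425376 = 0.49732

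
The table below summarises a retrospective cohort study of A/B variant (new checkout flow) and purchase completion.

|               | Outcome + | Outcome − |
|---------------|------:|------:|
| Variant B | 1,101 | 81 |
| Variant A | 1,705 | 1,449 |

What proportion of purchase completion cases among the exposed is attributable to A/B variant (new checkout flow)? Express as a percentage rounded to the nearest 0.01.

Cells: a = 1101, b = 81, c = 1705, d = 1449.
Risk in exposed = 1101/1182 = 0.93147; risk in unexposed = 1705/3154 = 0.54058.
RR = 0.93147/0.54058 = 1.72309
AR% = (RR − 1)/RR × 100 = (1.72309 − 1)/1.72309 × 100 = 41.9646%

41.96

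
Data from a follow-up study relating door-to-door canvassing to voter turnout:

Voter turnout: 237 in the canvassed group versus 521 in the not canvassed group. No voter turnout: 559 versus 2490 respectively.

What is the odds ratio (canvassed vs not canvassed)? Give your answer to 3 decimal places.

From the description: a = 237, b = 559, c = 521, d = 2490.
OR = (a·d)/(b·c) = (237 × 2490) / (559 × 521) = 590130 / 291239 = 2.02627
The odds of voter turnout are about 2.03 times as high in the canvassed group.

2.026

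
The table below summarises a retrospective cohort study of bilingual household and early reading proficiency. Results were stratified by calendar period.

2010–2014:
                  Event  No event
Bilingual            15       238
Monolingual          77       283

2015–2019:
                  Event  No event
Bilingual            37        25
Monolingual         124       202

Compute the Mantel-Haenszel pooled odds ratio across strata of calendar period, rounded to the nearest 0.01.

0.69

OR_MH = Σ(aᵢdᵢ/nᵢ) / Σ(bᵢcᵢ/nᵢ), where nᵢ is the stratum total.
Stratum 1 (2010–2014): n = 613; a·d/n = 15·283/613 = 6.9250; b·c/n = 238·77/613 = 29.8956
Stratum 2 (2015–2019): n = 388; a·d/n = 37·202/388 = 19.2629; b·c/n = 25·124/388 = 7.9897
OR_MH = (6.9250 + 19.2629) / (29.8956 + 7.9897) = 26.1878 / 37.8853 = 0.69124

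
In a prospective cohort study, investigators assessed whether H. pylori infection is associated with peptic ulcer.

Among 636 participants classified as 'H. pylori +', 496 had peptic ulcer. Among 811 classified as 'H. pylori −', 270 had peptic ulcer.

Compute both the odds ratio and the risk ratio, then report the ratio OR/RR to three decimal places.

From the description: a = 496, b = 140, c = 270, d = 541.
OR = (496·541)/(140·270) = 268336/37800 = 7.09884
Risk in exposed = 496/636 = 0.77987; risk in unexposed = 270/811 = 0.33292; RR = 2.34251
OR/RR = 7.09884 / 2.34251 = 3.03044
The outcome is not rare, so the OR lies further from 1 than the RR.

3.030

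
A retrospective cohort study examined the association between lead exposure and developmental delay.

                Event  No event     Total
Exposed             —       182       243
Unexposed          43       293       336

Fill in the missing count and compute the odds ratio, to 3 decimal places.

2.284

The missing cell is in the exposed row: 243 − 182 = 61.
So a = 61, b = 182, c = 43, d = 293.
OR = (a·d)/(b·c) = (61 × 293) / (182 × 43) = 17873 / 7826 = 2.28380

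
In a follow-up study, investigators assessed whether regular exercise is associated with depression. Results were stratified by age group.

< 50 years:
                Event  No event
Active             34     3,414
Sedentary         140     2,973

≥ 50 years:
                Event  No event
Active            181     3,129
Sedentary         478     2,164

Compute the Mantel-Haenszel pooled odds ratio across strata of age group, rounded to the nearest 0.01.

0.25

OR_MH = Σ(aᵢdᵢ/nᵢ) / Σ(bᵢcᵢ/nᵢ), where nᵢ is the stratum total.
Stratum 1 (< 50 years): n = 6561; a·d/n = 34·2973/6561 = 15.4065; b·c/n = 3414·140/6561 = 72.8487
Stratum 2 (≥ 50 years): n = 5952; a·d/n = 181·2164/5952 = 65.8071; b·c/n = 3129·478/5952 = 251.2873
OR_MH = (15.4065 + 65.8071) / (72.8487 + 251.2873) = 81.2136 / 324.1359 = 0.25055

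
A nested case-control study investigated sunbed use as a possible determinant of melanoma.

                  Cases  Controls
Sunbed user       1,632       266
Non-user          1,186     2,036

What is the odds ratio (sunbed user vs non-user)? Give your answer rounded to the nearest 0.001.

10.533

Cells: a = 1632, b = 266, c = 1186, d = 2036.
OR = (a·d)/(b·c) = (1632 × 2036) / (266 × 1186) = 3322752 / 315476 = 10.53250
The odds of melanoma are about 10.53 times as high in the sunbed user group.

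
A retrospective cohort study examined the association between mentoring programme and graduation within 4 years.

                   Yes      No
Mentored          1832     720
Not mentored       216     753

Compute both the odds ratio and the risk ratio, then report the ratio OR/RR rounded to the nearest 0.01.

2.75

Cells: a = 1832, b = 720, c = 216, d = 753.
OR = (1832·753)/(720·216) = 1379496/155520 = 8.87022
Risk in exposed = 1832/2552 = 0.71787; risk in unexposed = 216/969 = 0.22291; RR = 3.22044
OR/RR = 8.87022 / 3.22044 = 2.75435
The outcome is not rare, so the OR lies further from 1 than the RR.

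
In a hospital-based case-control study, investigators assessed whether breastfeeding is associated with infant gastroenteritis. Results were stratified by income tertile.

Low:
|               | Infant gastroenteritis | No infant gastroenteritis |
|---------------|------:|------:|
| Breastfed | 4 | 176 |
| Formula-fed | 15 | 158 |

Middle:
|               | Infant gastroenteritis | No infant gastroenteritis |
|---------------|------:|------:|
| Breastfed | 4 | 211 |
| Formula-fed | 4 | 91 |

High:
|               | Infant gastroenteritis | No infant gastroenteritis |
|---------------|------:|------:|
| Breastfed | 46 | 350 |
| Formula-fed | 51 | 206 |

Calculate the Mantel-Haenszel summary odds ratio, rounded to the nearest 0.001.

OR_MH = Σ(aᵢdᵢ/nᵢ) / Σ(bᵢcᵢ/nᵢ), where nᵢ is the stratum total.
Stratum 1 (Low): n = 353; a·d/n = 4·158/353 = 1.7904; b·c/n = 176·15/353 = 7.4788
Stratum 2 (Middle): n = 310; a·d/n = 4·91/310 = 1.1742; b·c/n = 211·4/310 = 2.7226
Stratum 3 (High): n = 653; a·d/n = 46·206/653 = 14.5115; b·c/n = 350·51/653 = 27.3354
OR_MH = (1.7904 + 1.1742 + 14.5115) / (7.4788 + 2.7226 + 27.3354) = 17.4760 / 37.5367 = 0.46557

0.466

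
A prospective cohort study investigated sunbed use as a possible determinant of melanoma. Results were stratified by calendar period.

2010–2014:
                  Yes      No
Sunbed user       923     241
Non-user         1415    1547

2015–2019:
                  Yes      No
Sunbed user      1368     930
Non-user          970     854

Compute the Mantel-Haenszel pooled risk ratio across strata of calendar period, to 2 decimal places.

1.35

RR_MH = Σ(aᵢ·n₀ᵢ/nᵢ) / Σ(cᵢ·n₁ᵢ/nᵢ), with n₁ᵢ = aᵢ+bᵢ (exposed), n₀ᵢ = cᵢ+dᵢ (unexposed), nᵢ = n₁ᵢ+n₀ᵢ.
Stratum 1 (2010–2014): n₁ = 1164, n₀ = 2962, n = 4126; a·n₀/n = 923·2962/4126 = 662.6093; c·n₁/n = 1415·1164/4126 = 399.1905
Stratum 2 (2015–2019): n₁ = 2298, n₀ = 1824, n = 4122; a·n₀/n = 1368·1824/4122 = 605.3450; c·n₁/n = 970·2298/4122 = 540.7715
RR_MH = (662.6093 + 605.3450) / (399.1905 + 540.7715) = 1267.9543 / 939.9620 = 1.34894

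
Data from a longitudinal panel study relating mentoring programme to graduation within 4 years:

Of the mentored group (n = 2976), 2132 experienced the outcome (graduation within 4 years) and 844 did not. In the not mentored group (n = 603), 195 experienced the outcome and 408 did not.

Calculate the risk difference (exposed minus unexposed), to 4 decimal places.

0.3930

From the description: a = 2132, b = 844, c = 195, d = 408.
Risk in exposed = 2132/2976 = 0.716398; risk in unexposed = 195/603 = 0.323383.
Risk difference = 0.716398 − 0.323383 = 0.393015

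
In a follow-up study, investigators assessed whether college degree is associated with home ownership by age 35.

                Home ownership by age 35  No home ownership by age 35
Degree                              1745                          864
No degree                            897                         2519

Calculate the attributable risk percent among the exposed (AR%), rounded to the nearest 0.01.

60.74

Cells: a = 1745, b = 864, c = 897, d = 2519.
Risk in exposed = 1745/2609 = 0.66884; risk in unexposed = 897/3416 = 0.26259.
RR = 0.66884/0.26259 = 2.54710
AR% = (RR − 1)/RR × 100 = (2.54710 − 1)/2.54710 × 100 = 60.7397%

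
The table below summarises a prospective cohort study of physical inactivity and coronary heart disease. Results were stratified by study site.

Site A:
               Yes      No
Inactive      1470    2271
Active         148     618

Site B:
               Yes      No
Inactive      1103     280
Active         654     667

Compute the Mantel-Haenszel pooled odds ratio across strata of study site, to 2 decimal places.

OR_MH = Σ(aᵢdᵢ/nᵢ) / Σ(bᵢcᵢ/nᵢ), where nᵢ is the stratum total.
Stratum 1 (Site A): n = 4507; a·d/n = 1470·618/4507 = 201.5665; b·c/n = 2271·148/4507 = 74.5747
Stratum 2 (Site B): n = 2704; a·d/n = 1103·667/2704 = 272.0788; b·c/n = 280·654/2704 = 67.7219
OR_MH = (201.5665 + 272.0788) / (74.5747 + 67.7219) = 473.6452 / 142.2966 = 3.32858

3.33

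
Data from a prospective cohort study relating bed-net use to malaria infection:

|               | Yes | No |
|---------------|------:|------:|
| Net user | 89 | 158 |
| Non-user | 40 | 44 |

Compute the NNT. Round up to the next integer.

Risk in treated group = 89/247 = 0.36032; risk in control = 40/84 = 0.47619.
Absolute risk reduction = 0.47619 − 0.36032 = 0.11587
NNT = 1 / ARR = 1 / 0.11587 = 8.631 → round up → 9

9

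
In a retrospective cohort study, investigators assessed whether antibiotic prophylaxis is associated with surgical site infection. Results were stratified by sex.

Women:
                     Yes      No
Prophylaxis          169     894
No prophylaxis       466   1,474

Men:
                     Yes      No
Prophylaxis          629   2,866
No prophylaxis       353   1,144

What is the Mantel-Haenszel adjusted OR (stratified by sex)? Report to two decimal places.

OR_MH = Σ(aᵢdᵢ/nᵢ) / Σ(bᵢcᵢ/nᵢ), where nᵢ is the stratum total.
Stratum 1 (Women): n = 3003; a·d/n = 169·1474/3003 = 82.9524; b·c/n = 894·466/3003 = 138.7293
Stratum 2 (Men): n = 4992; a·d/n = 629·1144/4992 = 144.1458; b·c/n = 2866·353/4992 = 202.6639
OR_MH = (82.9524 + 144.1458) / (138.7293 + 202.6639) = 227.0982 / 341.3931 = 0.66521

0.67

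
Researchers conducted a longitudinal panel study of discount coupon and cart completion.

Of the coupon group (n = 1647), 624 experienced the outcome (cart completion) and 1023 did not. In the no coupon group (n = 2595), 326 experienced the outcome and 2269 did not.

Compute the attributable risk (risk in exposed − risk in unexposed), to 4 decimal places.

0.2532

From the description: a = 624, b = 1023, c = 326, d = 2269.
Risk in exposed = 624/1647 = 0.378871; risk in unexposed = 326/2595 = 0.125626.
Risk difference = 0.378871 − 0.125626 = 0.253244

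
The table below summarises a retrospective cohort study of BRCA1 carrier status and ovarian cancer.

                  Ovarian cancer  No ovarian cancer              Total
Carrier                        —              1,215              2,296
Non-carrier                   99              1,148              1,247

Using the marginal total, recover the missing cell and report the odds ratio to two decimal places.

10.32

The missing cell is in the exposed row: 2296 − 1215 = 1081.
So a = 1081, b = 1215, c = 99, d = 1148.
OR = (a·d)/(b·c) = (1081 × 1148) / (1215 × 99) = 1240988 / 120285 = 10.31706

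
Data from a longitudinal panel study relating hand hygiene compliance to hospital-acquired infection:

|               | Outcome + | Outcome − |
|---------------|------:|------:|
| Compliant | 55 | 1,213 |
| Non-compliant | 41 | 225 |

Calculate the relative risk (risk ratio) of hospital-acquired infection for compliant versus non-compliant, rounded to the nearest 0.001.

0.281

Cells: a = 55, b = 1213, c = 41, d = 225.
Risk in exposed = 55/1268 = 0.04338; risk in unexposed = 41/266 = 0.15414.
RR = 0.04338 / 0.15414 = 0.28141
The risk is 72% lower among the exposed than among the unexposed.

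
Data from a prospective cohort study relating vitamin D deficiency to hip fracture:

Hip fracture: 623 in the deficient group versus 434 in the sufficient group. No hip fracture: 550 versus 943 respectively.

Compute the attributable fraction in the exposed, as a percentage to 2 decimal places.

40.66

From the description: a = 623, b = 550, c = 434, d = 943.
Risk in exposed = 623/1173 = 0.53112; risk in unexposed = 434/1377 = 0.31518.
RR = 0.53112/0.31518 = 1.68513
AR% = (RR − 1)/RR × 100 = (1.68513 − 1)/1.68513 × 100 = 40.6575%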